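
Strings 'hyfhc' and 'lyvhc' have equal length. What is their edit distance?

Let D[i][j] be the edit distance between the first i characters of 'hyfhc' and the first j characters of 'lyvhc', with D[i][0] = i, D[0][j] = j, and D[i][j] = D[i-1][j-1] if the characters match, else 1 + min(D[i-1][j], D[i][j-1], D[i-1][j-1]). Filling the table (rows: prefixes of 'hyfhc', columns: prefixes of 'lyvhc'):
     ε  l  y  v  h  c
  ε  0  1  2  3  4  5
  h  1  1  2  3  3  4
  y  2  2  1  2  3  4
  f  3  3  2  2  3  4
  h  4  4  3  3  2  3
  c  5  5  4  4  3  2
The bottom-right entry gives D[5][5] = 2, so no sequence of fewer than 2 edits works. Backtracking through the table gives one optimal edit sequence (2 edits):
  hyfhc → lyfhc (sub h→l @1)
  lyfhc → lyvhc (sub f→v @3)
Edit distance = 2.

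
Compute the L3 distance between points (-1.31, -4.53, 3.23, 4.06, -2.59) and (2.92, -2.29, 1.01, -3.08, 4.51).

(Σ|x_i - y_i|^3)^(1/3) = (|-1.31 - 2.92|^3 + |-4.53 - (-2.29)|^3 + |3.23 - 1.01|^3 + |4.06 - (-3.08)|^3 + |-2.59 - 4.51|^3)^(1/3)
= (4.23^3 + 2.24^3 + 2.22^3 + 7.14^3 + 7.1^3)^(1/3) ≈ (75.687 + 11.2394 + 10.941 + 363.9943 + 357.911)^(1/3) = (819.7727)^(1/3) ≈ 9.359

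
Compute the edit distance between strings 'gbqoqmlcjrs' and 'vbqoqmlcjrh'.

Let D[i][j] be the edit distance between the first i characters of 'gbqoqmlcjrs' and the first j characters of 'vbqoqmlcjrh', with D[i][0] = i, D[0][j] = j, and D[i][j] = D[i-1][j-1] if the characters match, else 1 + min(D[i-1][j], D[i][j-1], D[i-1][j-1]). Filling the table (rows: prefixes of 'gbqoqmlcjrs', columns: prefixes of 'vbqoqmlcjrh'):
     ε  v  b  q  o  q  m  l  c  j  r  h
  ε  0  1  2  3  4  5  6  7  8  9 10 11
  g  1  1  2  3  4  5  6  7  8  9 10 11
  b  2  2  1  2  3  4  5  6  7  8  9 10
  q  3  3  2  1  2  3  4  5  6  7  8  9
  o  4  4  3  2  1  2  3  4  5  6  7  8
  q  5  5  4  3  2  1  2  3  4  5  6  7
  m  6  6  5  4  3  2  1  2  3  4  5  6
  l  7  7  6  5  4  3  2  1  2  3  4  5
  c  8  8  7  6  5  4  3  2  1  2  3  4
  j  9  9  8  7  6  5  4  3  2  1  2  3
  r 10 10  9  8  7  6  5  4  3  2  1  2
  s 11 11 10  9  8  7  6  5  4  3  2  2
The bottom-right entry gives D[11][11] = 2, so no sequence of fewer than 2 edits works. Backtracking through the table gives one optimal edit sequence (2 edits):
  gbqoqmlcjrs → vbqoqmlcjrs (sub g→v @1)
  vbqoqmlcjrs → vbqoqmlcjrh (sub s→h @11)
Edit distance = 2.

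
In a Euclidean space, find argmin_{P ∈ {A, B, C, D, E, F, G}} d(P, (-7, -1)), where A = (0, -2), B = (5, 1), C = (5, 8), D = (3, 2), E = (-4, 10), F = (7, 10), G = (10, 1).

Distances: d(A) ≈ 7.0711, d(B) ≈ 12.1655, d(C) = 15, d(D) ≈ 10.4403, d(E) ≈ 11.4018, d(F) ≈ 17.8045, d(G) ≈ 17.1172. Nearest: A = (0, -2) with distance 7.0711.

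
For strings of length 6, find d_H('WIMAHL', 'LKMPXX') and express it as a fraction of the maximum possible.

Differing positions: 1, 2, 4, 5, 6. Hamming distance = 5. The maximum possible Hamming distance for length-6 strings is 6, so d_H/6 = 5/6 ≈ 0.8333.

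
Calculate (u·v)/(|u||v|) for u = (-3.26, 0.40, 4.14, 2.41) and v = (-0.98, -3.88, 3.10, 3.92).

With u = (-3.26, 0.40, 4.14, 2.41), v = (-0.98, -3.88, 3.10, 3.92):
u·v = (-3.26)·(-0.98) + 0.4·(-3.88) + 4.14·3.1 + 2.41·3.92 = 3.1948 + (-1.552) + 12.834 + 9.4472 = 23.924.
|u| = √((-3.26)² + 0.4² + 4.14² + 2.41²) = √(10.6276 + 0.16 + 17.1396 + 5.8081) = √33.7353, |v| = √((-0.98)² + (-3.88)² + 3.1² + 3.92²) = √(0.9604 + 15.0544 + 9.61 + 15.3664) = √40.9912.
cos θ = (u·v)/(|u||v|) = 23.924/(√33.7353·√40.9912) ≈ 0.6433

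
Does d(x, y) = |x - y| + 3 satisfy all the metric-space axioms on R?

No. d fails identity of indiscernibles (specifically d(x,x) = 0): d(1, 1) = |1 - 1| + 3 = 0 + 3 = 3 ≠ 0.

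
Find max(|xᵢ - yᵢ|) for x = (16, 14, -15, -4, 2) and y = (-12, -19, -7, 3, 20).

max(|x_i - y_i|) = max(|16 - (-12)|, |14 - (-19)|, |-15 - (-7)|, |-4 - 3|, |2 - 20|) = max(28, 33, 8, 7, 18) = 33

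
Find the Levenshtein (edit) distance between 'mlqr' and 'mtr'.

Let D[i][j] be the edit distance between the first i characters of 'mlqr' and the first j characters of 'mtr', with D[i][0] = i, D[0][j] = j, and D[i][j] = D[i-1][j-1] if the characters match, else 1 + min(D[i-1][j], D[i][j-1], D[i-1][j-1]). Filling the table (rows: prefixes of 'mlqr', columns: prefixes of 'mtr'):
     ε  m  t  r
  ε  0  1  2  3
  m  1  0  1  2
  l  2  1  1  2
  q  3  2  2  2
  r  4  3  3  2
The bottom-right entry gives D[4][3] = 2, so no sequence of fewer than 2 edits works. Backtracking through the table gives one optimal edit sequence (2 edits):
  mlqr → mqr (del l @2)
  mqr → mtr (sub q→t @2)
Edit distance = 2.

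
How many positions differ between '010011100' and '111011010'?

Differing positions: 1, 3, 7, 8. Hamming distance = 4.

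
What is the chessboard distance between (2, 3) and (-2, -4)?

max(|x_i - y_i|) = max(|2 - (-2)|, |3 - (-4)|) = max(4, 7) = 7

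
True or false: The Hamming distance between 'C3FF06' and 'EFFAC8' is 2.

Differing positions: 1, 2, 4, 5, 6. Hamming distance = 5, so the claim that d_H = 2 is false.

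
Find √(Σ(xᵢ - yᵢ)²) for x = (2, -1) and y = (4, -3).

√(Σ(x_i - y_i)²) = √((2 - 4)² + (-1 - (-3))²)
= √((-2)² + 2²) = √(4 + 4) = √8 ≈ 2.8284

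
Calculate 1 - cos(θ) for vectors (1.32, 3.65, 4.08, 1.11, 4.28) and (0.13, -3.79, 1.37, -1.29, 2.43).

With u = (1.32, 3.65, 4.08, 1.11, 4.28), v = (0.13, -3.79, 1.37, -1.29, 2.43):
u·v = 1.32·0.13 + 3.65·(-3.79) + 4.08·1.37 + 1.11·(-1.29) + 4.28·2.43 = 0.1716 + (-13.8335) + 5.5896 + (-1.4319) + 10.4004 = 0.8962.
|u| = √(1.32² + 3.65² + 4.08² + 1.11² + 4.28²) = √(1.7424 + 13.3225 + 16.6464 + 1.2321 + 18.3184) = √51.2618, |v| = √(0.13² + (-3.79)² + 1.37² + (-1.29)² + 2.43²) = √(0.0169 + 14.3641 + 1.8769 + 1.6641 + 5.9049) = √23.8269.
cos θ = (u·v)/(|u||v|) = 0.8962/(√51.2618·√23.8269) ≈ 0.0256
Cosine distance = 1 - cos θ ≈ 1 - 0.0256 = 0.9744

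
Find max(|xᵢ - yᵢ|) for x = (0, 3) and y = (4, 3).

max(|x_i - y_i|) = max(|0 - 4|, |3 - 3|) = max(4, 0) = 4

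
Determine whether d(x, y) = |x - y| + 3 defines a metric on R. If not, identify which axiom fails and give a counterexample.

No. d fails identity of indiscernibles (specifically d(x,x) = 0): d(-1, -1) = |-1 - (-1)| + 3 = 0 + 3 = 3 ≠ 0.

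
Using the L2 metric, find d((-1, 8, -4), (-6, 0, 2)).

√(Σ(x_i - y_i)²) = √((-1 - (-6))² + (8 - 0)² + (-4 - 2)²)
= √(5² + 8² + (-6)²) = √(25 + 64 + 36) = √125 ≈ 11.1803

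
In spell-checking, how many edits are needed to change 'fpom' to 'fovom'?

Let D[i][j] be the edit distance between the first i characters of 'fpom' and the first j characters of 'fovom', with D[i][0] = i, D[0][j] = j, and D[i][j] = D[i-1][j-1] if the characters match, else 1 + min(D[i-1][j], D[i][j-1], D[i-1][j-1]). Filling the table (rows: prefixes of 'fpom', columns: prefixes of 'fovom'):
     ε  f  o  v  o  m
  ε  0  1  2  3  4  5
  f  1  0  1  2  3  4
  p  2  1  1  2  3  4
  o  3  2  1  2  2  3
  m  4  3  2  2  3  2
The bottom-right entry gives D[4][5] = 2, so no sequence of fewer than 2 edits works. Backtracking through the table gives one optimal edit sequence (2 edits):
  fpom → fopom (ins o @2)
  fopom → fovom (sub p→v @3)
Edit distance = 2.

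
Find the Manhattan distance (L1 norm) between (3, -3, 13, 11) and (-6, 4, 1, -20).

Σ|x_i - y_i| = |3 - (-6)| + |-3 - 4| + |13 - 1| + |11 - (-20)| = 9 + 7 + 12 + 31 = 59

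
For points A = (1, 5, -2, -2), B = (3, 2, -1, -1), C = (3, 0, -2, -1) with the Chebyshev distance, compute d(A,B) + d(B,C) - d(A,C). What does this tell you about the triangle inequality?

d(A,B) = max(2, 3, 1, 1) = 3, d(B,C) = max(0, 2, 1, 0) = 2, d(A,C) = max(2, 5, 0, 1) = 5.
d(A,B) + d(B,C) - d(A,C) = 3 + 2 - 5 = 5 - 5 = 0. This is ≥ 0, so the triangle inequality holds for these points.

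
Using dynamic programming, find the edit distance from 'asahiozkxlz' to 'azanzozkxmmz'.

Let D[i][j] be the edit distance between the first i characters of 'asahiozkxlz' and the first j characters of 'azanzozkxmmz', with D[i][0] = i, D[0][j] = j, and D[i][j] = D[i-1][j-1] if the characters match, else 1 + min(D[i-1][j], D[i][j-1], D[i-1][j-1]). Filling the table (rows: prefixes of 'asahiozkxlz', columns: prefixes of 'azanzozkxmmz'):
     ε  a  z  a  n  z  o  z  k  x  m  m  z
  ε  0  1  2  3  4  5  6  7  8  9 10 11 12
  a  1  0  1  2  3  4  5  6  7  8  9 10 11
  s  2  1  1  2  3  4  5  6  7  8  9 10 11
  a  3  2  2  1  2  3  4  5  6  7  8  9 10
  h  4  3  3  2  2  3  4  5  6  7  8  9 10
  i  5  4  4  3  3  3  4  5  6  7  8  9 10
  o  6  5  5  4  4  4  3  4  5  6  7  8  9
  z  7  6  5  5  5  4  4  3  4  5  6  7  8
  k  8  7  6  6  6  5  5  4  3  4  5  6  7
  x  9  8  7  7  7  6  6  5  4  3  4  5  6
  l 10  9  8  8  8  7  7  6  5  4  4  5  6
  z 11 10  9  9  9  8  8  7  6  5  5  5  5
The bottom-right entry gives D[11][12] = 5, so no sequence of fewer than 5 edits works. Backtracking through the table gives one optimal edit sequence (5 edits):
  asahiozkxlz → azahiozkxlz (sub s→z @2)
  azahiozkxlz → azaniozkxlz (sub h→n @4)
  azaniozkxlz → azanzozkxlz (sub i→z @5)
  azanzozkxlz → azanzozkxmlz (ins m @10)
  azanzozkxmlz → azanzozkxmmz (sub l→m @11)
Edit distance = 5.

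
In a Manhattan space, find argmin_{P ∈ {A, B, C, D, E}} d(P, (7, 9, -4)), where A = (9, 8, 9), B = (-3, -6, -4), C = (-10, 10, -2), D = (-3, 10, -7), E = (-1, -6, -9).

Distances: d(A) = 16, d(B) = 25, d(C) = 20, d(D) = 14, d(E) = 28. Nearest: D = (-3, 10, -7) with distance 14.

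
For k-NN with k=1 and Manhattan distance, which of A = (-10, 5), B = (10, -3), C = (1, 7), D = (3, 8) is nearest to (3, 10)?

Distances: d(A) = 18, d(B) = 20, d(C) = 5, d(D) = 2. Nearest: D = (3, 8) with distance 2.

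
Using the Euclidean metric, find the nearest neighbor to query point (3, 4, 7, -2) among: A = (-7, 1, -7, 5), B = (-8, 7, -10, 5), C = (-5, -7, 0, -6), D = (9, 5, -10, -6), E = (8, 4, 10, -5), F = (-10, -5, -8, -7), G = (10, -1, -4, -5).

Distances: d(A) ≈ 18.8149, d(B) ≈ 21.6333, d(C) ≈ 15.8114, d(D) ≈ 18.4932, d(E) ≈ 6.5574, d(F) ≈ 22.3607, d(G) ≈ 14.2829. Nearest: E = (8, 4, 10, -5) with distance 6.5574.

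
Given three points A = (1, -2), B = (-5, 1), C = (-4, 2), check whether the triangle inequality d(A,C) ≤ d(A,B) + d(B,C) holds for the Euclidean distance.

d(A,B) = √(6² + 3²) = √45 ≈ 6.7082, d(B,C) = √(1² + 1²) = √2 ≈ 1.4142, d(A,C) = √(5² + 4²) = √41 ≈ 6.4031.
d(A,C) ≈ 6.4031 ≤ 6.7082 + 1.4142 = 8.1224. Triangle inequality is satisfied.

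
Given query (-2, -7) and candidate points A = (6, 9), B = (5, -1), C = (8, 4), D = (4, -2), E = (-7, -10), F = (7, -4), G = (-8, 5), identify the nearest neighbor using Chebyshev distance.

Distances: d(A) = 16, d(B) = 7, d(C) = 11, d(D) = 6, d(E) = 5, d(F) = 9, d(G) = 12. Nearest: E = (-7, -10) with distance 5.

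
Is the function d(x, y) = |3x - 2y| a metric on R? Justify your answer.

No. d fails symmetry: d(2, 4) = |3·2 - 2·4| = |-2| = 2, but d(4, 2) = |3·4 - 2·2| = |8| = 8. Since 2 ≠ 8, d(x,y) ≠ d(y,x) in general.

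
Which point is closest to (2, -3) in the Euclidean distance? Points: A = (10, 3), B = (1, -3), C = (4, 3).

Distances: d(A) = 10, d(B) = 1, d(C) ≈ 6.3246. Nearest: B = (1, -3) with distance 1.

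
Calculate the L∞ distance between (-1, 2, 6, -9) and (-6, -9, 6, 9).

max(|x_i - y_i|) = max(|-1 - (-6)|, |2 - (-9)|, |6 - 6|, |-9 - 9|) = max(5, 11, 0, 18) = 18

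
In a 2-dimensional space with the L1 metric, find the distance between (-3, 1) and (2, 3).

Σ|x_i - y_i| = |-3 - 2| + |1 - 3| = 5 + 2 = 7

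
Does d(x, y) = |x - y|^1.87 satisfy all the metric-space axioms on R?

No. d(x,y) = |x-y|^1.87 fails the triangle inequality since p = 1.87 > 1. Counterexample: x = -1, y = 5, z = 9. d(x,z) = |-1 - 9|^1.87 = 10^1.87 ≈ 74.131, but d(x,y) + d(y,z) = 6^1.87 + 4^1.87 ≈ 28.5196 + 13.3614 = 41.881. Since 74.131 > 41.881, the triangle inequality is violated.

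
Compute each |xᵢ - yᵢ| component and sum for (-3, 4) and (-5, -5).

Σ|x_i - y_i| = |-3 - (-5)| + |4 - (-5)| = 2 + 9 = 11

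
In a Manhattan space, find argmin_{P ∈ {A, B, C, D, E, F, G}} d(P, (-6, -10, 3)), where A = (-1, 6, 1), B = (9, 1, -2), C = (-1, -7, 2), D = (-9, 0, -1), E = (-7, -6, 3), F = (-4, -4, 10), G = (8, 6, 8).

Distances: d(A) = 23, d(B) = 31, d(C) = 9, d(D) = 17, d(E) = 5, d(F) = 15, d(G) = 35. Nearest: E = (-7, -6, 3) with distance 5.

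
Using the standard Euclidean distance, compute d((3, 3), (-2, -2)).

(Σ|x_i - y_i|^2)^(1/2) = (|3 - (-2)|^2 + |3 - (-2)|^2)^(1/2)
= (5^2 + 5^2)^(1/2) = (25 + 25)^(1/2) = (50)^(1/2) ≈ 7.0711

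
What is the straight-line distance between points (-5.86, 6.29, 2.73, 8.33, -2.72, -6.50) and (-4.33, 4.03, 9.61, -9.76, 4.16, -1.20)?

√(Σ(x_i - y_i)²) = √((-5.86 - (-4.33))² + (6.29 - 4.03)² + (2.73 - 9.61)² + (8.33 - (-9.76))² + (-2.72 - 4.16)² + (-6.5 - (-1.2))²)
= √((-1.53)² + 2.26² + (-6.88)² + 18.09² + (-6.88)² + (-5.3)²) = √(2.3409 + 5.1076 + 47.3344 + 327.2481 + 47.3344 + 28.09) = √457.4554 ≈ 21.3882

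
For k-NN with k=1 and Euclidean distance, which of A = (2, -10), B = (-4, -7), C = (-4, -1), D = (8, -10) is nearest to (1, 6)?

Distances: d(A) ≈ 16.0312, d(B) ≈ 13.9284, d(C) ≈ 8.6023, d(D) ≈ 17.4642. Nearest: C = (-4, -1) with distance 8.6023.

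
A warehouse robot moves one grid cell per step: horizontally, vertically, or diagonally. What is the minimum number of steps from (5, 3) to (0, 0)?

max(|x_i - y_i|) = max(|5 - 0|, |3 - 0|) = max(5, 3) = 5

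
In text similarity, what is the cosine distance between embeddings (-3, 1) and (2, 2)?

With u = (-3, 1), v = (2, 2):
u·v = (-3)·2 + 1·2 = (-6) + 2 = -4.
|u| = √((-3)² + 1²) = √10, |v| = √(2² + 2²) = √8, so |u||v| = √(10·8) = √80.
cos θ = (u·v)/(|u||v|) = -4/√80 ≈ -0.4472
Cosine distance = 1 - cos θ ≈ 1 - (-0.4472) = 1.4472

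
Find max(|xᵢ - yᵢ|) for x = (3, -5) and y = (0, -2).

max(|x_i - y_i|) = max(|3 - 0|, |-5 - (-2)|) = max(3, 3) = 3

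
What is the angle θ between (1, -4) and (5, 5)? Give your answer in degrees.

With u = (1, -4), v = (5, 5):
u·v = 1·5 + (-4)·5 = 5 + (-20) = -15.
|u| = √(1² + (-4)²) = √17, |v| = √(5² + 5²) = √50, so |u||v| = √(17·50) = √850.
cos θ = (u·v)/(|u||v|) = -15/√850 ≈ -0.514496
θ = arccos(-0.514496) ≈ 120.96°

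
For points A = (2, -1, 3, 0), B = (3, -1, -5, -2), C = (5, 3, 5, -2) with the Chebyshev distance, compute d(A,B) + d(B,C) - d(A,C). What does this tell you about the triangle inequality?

d(A,B) = max(1, 0, 8, 2) = 8, d(B,C) = max(2, 4, 10, 0) = 10, d(A,C) = max(3, 4, 2, 2) = 4.
d(A,B) + d(B,C) - d(A,C) = 8 + 10 - 4 = 18 - 4 = 14. This is ≥ 0, so the triangle inequality holds for these points.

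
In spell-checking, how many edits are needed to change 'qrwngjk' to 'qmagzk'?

Let D[i][j] be the edit distance between the first i characters of 'qrwngjk' and the first j characters of 'qmagzk', with D[i][0] = i, D[0][j] = j, and D[i][j] = D[i-1][j-1] if the characters match, else 1 + min(D[i-1][j], D[i][j-1], D[i-1][j-1]). Filling the table (rows: prefixes of 'qrwngjk', columns: prefixes of 'qmagzk'):
     ε  q  m  a  g  z  k
  ε  0  1  2  3  4  5  6
  q  1  0  1  2  3  4  5
  r  2  1  1  2  3  4  5
  w  3  2  2  2  3  4  5
  n  4  3  3  3  3  4  5
  g  5  4  4  4  3  4  5
  j  6  5  5  5  4  4  5
  k  7  6  6  6  5  5  4
The bottom-right entry gives D[7][6] = 4, so no sequence of fewer than 4 edits works. Backtracking through the table gives one optimal edit sequence (4 edits):
  qrwngjk → qwngjk (del r @2)
  qwngjk → qmngjk (sub w→m @2)
  qmngjk → qmagjk (sub n→a @3)
  qmagjk → qmagzk (sub j→z @5)
Edit distance = 4.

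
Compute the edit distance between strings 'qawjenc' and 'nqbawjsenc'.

Let D[i][j] be the edit distance between the first i characters of 'qawjenc' and the first j characters of 'nqbawjsenc', with D[i][0] = i, D[0][j] = j, and D[i][j] = D[i-1][j-1] if the characters match, else 1 + min(D[i-1][j], D[i][j-1], D[i-1][j-1]). Filling the table (rows: prefixes of 'qawjenc', columns: prefixes of 'nqbawjsenc'):
     ε  n  q  b  a  w  j  s  e  n  c
  ε  0  1  2  3  4  5  6  7  8  9 10
  q  1  1  1  2  3  4  5  6  7  8  9
  a  2  2  2  2  2  3  4  5  6  7  8
  w  3  3  3  3  3  2  3  4  5  6  7
  j  4  4  4  4  4  3  2  3  4  5  6
  e  5  5  5  5  5  4  3  3  3  4  5
  n  6  5  6  6  6  5  4  4  4  3  4
  c  7  6  6  7  7  6  5  5  5  4  3
The bottom-right entry gives D[7][10] = 3, so no sequence of fewer than 3 edits works. Backtracking through the table gives one optimal edit sequence (3 edits):
  qawjenc → nqawjenc (ins n @1)
  nqawjenc → nqbawjenc (ins b @3)
  nqbawjenc → nqbawjsenc (ins s @7)
Edit distance = 3.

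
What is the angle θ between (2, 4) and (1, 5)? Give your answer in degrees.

With u = (2, 4), v = (1, 5):
u·v = 2·1 + 4·5 = 2 + 20 = 22.
|u| = √(2² + 4²) = √20, |v| = √(1² + 5²) = √26, so |u||v| = √(20·26) = √520.
cos θ = (u·v)/(|u||v|) = 22/√520 ≈ 0.964764
θ = arccos(0.964764) ≈ 15.26°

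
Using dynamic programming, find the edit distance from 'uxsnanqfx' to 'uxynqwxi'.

Let D[i][j] be the edit distance between the first i characters of 'uxsnanqfx' and the first j characters of 'uxynqwxi', with D[i][0] = i, D[0][j] = j, and D[i][j] = D[i-1][j-1] if the characters match, else 1 + min(D[i-1][j], D[i][j-1], D[i-1][j-1]). Filling the table (rows: prefixes of 'uxsnanqfx', columns: prefixes of 'uxynqwxi'):
     ε  u  x  y  n  q  w  x  i
  ε  0  1  2  3  4  5  6  7  8
  u  1  0  1  2  3  4  5  6  7
  x  2  1  0  1  2  3  4  5  6
  s  3  2  1  1  2  3  4  5  6
  n  4  3  2  2  1  2  3  4  5
  a  5  4  3  3  2  2  3  4  5
  n  6  5  4  4  3  3  3  4  5
  q  7  6  5  5  4  3  4  4  5
  f  8  7  6  6  5  4  4  5  5
  x  9  8  7  7  6  5  5  4  5
The bottom-right entry gives D[9][8] = 5, so no sequence of fewer than 5 edits works. Backtracking through the table gives one optimal edit sequence (5 edits):
  uxsnanqfx → uxnanqfx (del s @3)
  uxnanqfx → uxanqfx (del n @3)
  uxanqfx → uxynqfx (sub a→y @3)
  uxynqfx → uxynqwx (sub f→w @6)
  uxynqwx → uxynqwxi (ins i @8)
Edit distance = 5.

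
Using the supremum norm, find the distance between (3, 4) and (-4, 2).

max(|x_i - y_i|) = max(|3 - (-4)|, |4 - 2|) = max(7, 2) = 7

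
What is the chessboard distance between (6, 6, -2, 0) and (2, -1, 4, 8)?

max(|x_i - y_i|) = max(|6 - 2|, |6 - (-1)|, |-2 - 4|, |0 - 8|) = max(4, 7, 6, 8) = 8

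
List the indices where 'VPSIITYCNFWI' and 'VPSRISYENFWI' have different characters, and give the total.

Differing positions: 4, 6, 8. Hamming distance = 3.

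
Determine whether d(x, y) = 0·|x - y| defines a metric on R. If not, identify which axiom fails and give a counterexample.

No. With c = 0, d(x,y) = 0 for all x, y. This fails identity of indiscernibles: d(1, 9) = 0 but 1 ≠ 9.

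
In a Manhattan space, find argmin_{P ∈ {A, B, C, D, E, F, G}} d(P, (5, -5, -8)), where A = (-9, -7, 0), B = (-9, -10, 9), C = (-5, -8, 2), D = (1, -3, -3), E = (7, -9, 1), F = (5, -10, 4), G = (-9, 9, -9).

Distances: d(A) = 24, d(B) = 36, d(C) = 23, d(D) = 11, d(E) = 15, d(F) = 17, d(G) = 29. Nearest: D = (1, -3, -3) with distance 11.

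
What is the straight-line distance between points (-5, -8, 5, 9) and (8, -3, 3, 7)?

√(Σ(x_i - y_i)²) = √((-5 - 8)² + (-8 - (-3))² + (5 - 3)² + (9 - 7)²)
= √((-13)² + (-5)² + 2² + 2²) = √(169 + 25 + 4 + 4) = √202 ≈ 14.2127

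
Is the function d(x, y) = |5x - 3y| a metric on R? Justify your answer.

No. d fails symmetry: d(8, 3) = |5·8 - 3·3| = |31| = 31, but d(3, 8) = |5·3 - 3·8| = |-9| = 9. Since 31 ≠ 9, d(x,y) ≠ d(y,x) in general.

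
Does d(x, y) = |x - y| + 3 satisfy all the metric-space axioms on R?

No. d fails identity of indiscernibles (specifically d(x,x) = 0): d(-7, -7) = |-7 - (-7)| + 3 = 0 + 3 = 3 ≠ 0.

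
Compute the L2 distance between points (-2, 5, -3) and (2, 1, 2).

(Σ|x_i - y_i|^2)^(1/2) = (|-2 - 2|^2 + |5 - 1|^2 + |-3 - 2|^2)^(1/2)
= (4^2 + 4^2 + 5^2)^(1/2) = (16 + 16 + 25)^(1/2) = (57)^(1/2) ≈ 7.5498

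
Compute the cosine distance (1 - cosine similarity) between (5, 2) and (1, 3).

With u = (5, 2), v = (1, 3):
u·v = 5·1 + 2·3 = 5 + 6 = 11.
|u| = √(5² + 2²) = √29, |v| = √(1² + 3²) = √10, so |u||v| = √(29·10) = √290.
cos θ = (u·v)/(|u||v|) = 11/√290 ≈ 0.6459
Cosine distance = 1 - cos θ ≈ 1 - 0.6459 = 0.3541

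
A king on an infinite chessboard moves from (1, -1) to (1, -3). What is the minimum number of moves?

max(|x_i - y_i|) = max(|1 - 1|, |-1 - (-3)|) = max(0, 2) = 2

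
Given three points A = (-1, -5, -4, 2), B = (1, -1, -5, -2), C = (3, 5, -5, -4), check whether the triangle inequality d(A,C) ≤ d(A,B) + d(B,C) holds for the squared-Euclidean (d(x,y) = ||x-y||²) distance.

d(A,B) = 2² + 4² + 1² + 4² = 37, d(B,C) = 2² + 6² + 0² + 2² = 44, d(A,C) = 4² + 10² + 1² + 6² = 153.
d(A,C) = 153 > 37 + 44 = 81. Triangle inequality is VIOLATED. (Squared-Euclidean is not a metric — this is a counterexample.)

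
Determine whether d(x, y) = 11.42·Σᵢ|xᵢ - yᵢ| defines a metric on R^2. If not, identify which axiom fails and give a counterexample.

Yes. The L1 (Manhattan) norm induces a metric on R^2, and multiplying a metric by a positive constant 11.42 > 0 preserves all four axioms: non-negativity (11.42·||x-y|| ≥ 0), identity (11.42·||x-y|| = 0 ⟺ ||x-y|| = 0 ⟺ x = y), symmetry (||x-y|| = ||y-x||), and the triangle inequality (11.42·||x-z|| ≤ 11.42·||x-y|| + 11.42·||y-z||). So d is a metric.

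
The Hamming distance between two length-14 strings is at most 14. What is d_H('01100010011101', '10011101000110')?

Differing positions: 1, 2, 3, 4, 5, 6, 7, 8, 10, 11, 13, 14. Hamming distance = 12. The maximum possible Hamming distance for length-14 strings is 14, so d_H/14 = 12/14 ≈ 0.8571.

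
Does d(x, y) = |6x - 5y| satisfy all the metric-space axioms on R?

No. d fails symmetry: d(4, 7) = |6·4 - 5·7| = |-11| = 11, but d(7, 4) = |6·7 - 5·4| = |22| = 22. Since 11 ≠ 22, d(x,y) ≠ d(y,x) in general.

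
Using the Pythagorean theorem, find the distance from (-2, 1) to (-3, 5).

√(Σ(x_i - y_i)²) = √((-2 - (-3))² + (1 - 5)²)
= √(1² + (-4)²) = √(1 + 16) = √17 ≈ 4.1231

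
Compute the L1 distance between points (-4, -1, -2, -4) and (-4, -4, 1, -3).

Σ|x_i - y_i| = |-4 - (-4)| + |-1 - (-4)| + |-2 - 1| + |-4 - (-3)| = 0 + 3 + 3 + 1 = 7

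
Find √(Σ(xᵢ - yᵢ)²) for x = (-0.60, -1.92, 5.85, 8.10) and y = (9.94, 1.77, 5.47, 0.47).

√(Σ(x_i - y_i)²) = √((-0.6 - 9.94)² + (-1.92 - 1.77)² + (5.85 - 5.47)² + (8.1 - 0.47)²)
= √((-10.54)² + (-3.69)² + 0.38² + 7.63²) = √(111.0916 + 13.6161 + 0.1444 + 58.2169) = √183.069 ≈ 13.5303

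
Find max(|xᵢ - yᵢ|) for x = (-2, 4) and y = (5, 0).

max(|x_i - y_i|) = max(|-2 - 5|, |4 - 0|) = max(7, 4) = 7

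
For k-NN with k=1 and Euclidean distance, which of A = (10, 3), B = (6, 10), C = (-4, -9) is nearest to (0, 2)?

Distances: d(A) ≈ 10.0499, d(B) = 10, d(C) ≈ 11.7047. Nearest: B = (6, 10) with distance 10.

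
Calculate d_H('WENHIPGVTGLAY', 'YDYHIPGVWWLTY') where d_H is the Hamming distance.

Differing positions: 1, 2, 3, 9, 10, 12. Hamming distance = 6.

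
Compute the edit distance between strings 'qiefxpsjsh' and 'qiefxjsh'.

Let D[i][j] be the edit distance between the first i characters of 'qiefxpsjsh' and the first j characters of 'qiefxjsh', with D[i][0] = i, D[0][j] = j, and D[i][j] = D[i-1][j-1] if the characters match, else 1 + min(D[i-1][j], D[i][j-1], D[i-1][j-1]). Filling the table (rows: prefixes of 'qiefxpsjsh', columns: prefixes of 'qiefxjsh'):
     ε  q  i  e  f  x  j  s  h
  ε  0  1  2  3  4  5  6  7  8
  q  1  0  1  2  3  4  5  6  7
  i  2  1  0  1  2  3  4  5  6
  e  3  2  1  0  1  2  3  4  5
  f  4  3  2  1  0  1  2  3  4
  x  5  4  3  2  1  0  1  2  3
  p  6  5  4  3  2  1  1  2  3
  s  7  6  5  4  3  2  2  1  2
  j  8  7  6  5  4  3  2  2  2
  s  9  8  7  6  5  4  3  2  3
  h 10  9  8  7  6  5  4  3  2
The bottom-right entry gives D[10][8] = 2, so no sequence of fewer than 2 edits works. Backtracking through the table gives one optimal edit sequence (2 edits):
  qiefxpsjsh → qiefxsjsh (del p @6)
  qiefxsjsh → qiefxjsh (del s @6)
Edit distance = 2.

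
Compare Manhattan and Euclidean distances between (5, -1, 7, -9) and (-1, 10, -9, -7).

L1 = |5 - (-1)| + |-1 - 10| + |7 - (-9)| + |-9 - (-7)| = 6 + 11 + 16 + 2 = 35
L2 = √(6² + 11² + 16² + 2²) = √417 ≈ 20.4206
L1 ≥ L2 always (equality iff movement is along one axis); L1 > L2 here.
Ratio L1/L2 = 35/√417 ≈ 1.714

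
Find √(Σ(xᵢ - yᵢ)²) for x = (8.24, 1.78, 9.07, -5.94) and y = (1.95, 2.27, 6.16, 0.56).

√(Σ(x_i - y_i)²) = √((8.24 - 1.95)² + (1.78 - 2.27)² + (9.07 - 6.16)² + (-5.94 - 0.56)²)
= √(6.29² + (-0.49)² + 2.91² + (-6.5)²) = √(39.5641 + 0.2401 + 8.4681 + 42.25) = √90.5223 ≈ 9.5143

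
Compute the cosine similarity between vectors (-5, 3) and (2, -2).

With u = (-5, 3), v = (2, -2):
u·v = (-5)·2 + 3·(-2) = (-10) + (-6) = -16.
|u| = √((-5)² + 3²) = √34, |v| = √(2² + (-2)²) = √8, so |u||v| = √(34·8) = √272.
cos θ = (u·v)/(|u||v|) = -16/√272 ≈ -0.9701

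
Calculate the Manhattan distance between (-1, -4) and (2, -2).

Σ|x_i - y_i| = |-1 - 2| + |-4 - (-2)| = 3 + 2 = 5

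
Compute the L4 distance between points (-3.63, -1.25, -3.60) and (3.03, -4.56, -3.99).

(Σ|x_i - y_i|^4)^(1/4) = (|-3.63 - 3.03|^4 + |-1.25 - (-4.56)|^4 + |-3.6 - (-3.99)|^4)^(1/4)
= (6.66^4 + 3.31^4 + 0.39^4)^(1/4) ≈ (1967.4193 + 120.0361 + 0.0231)^(1/4) = (2087.4785)^(1/4) ≈ 6.7594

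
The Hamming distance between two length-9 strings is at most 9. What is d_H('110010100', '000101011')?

Differing positions: 1, 2, 4, 5, 6, 7, 8, 9. Hamming distance = 8. The maximum possible Hamming distance for length-9 strings is 9, so d_H/9 = 8/9 ≈ 0.8889.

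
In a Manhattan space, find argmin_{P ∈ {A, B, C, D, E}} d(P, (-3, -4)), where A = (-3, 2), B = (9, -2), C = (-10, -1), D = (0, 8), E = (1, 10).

Distances: d(A) = 6, d(B) = 14, d(C) = 10, d(D) = 15, d(E) = 18. Nearest: A = (-3, 2) with distance 6.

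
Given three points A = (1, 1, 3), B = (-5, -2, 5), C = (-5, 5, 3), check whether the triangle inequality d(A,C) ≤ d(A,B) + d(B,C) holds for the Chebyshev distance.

d(A,B) = max(6, 3, 2) = 6, d(B,C) = max(0, 7, 2) = 7, d(A,C) = max(6, 4, 0) = 6.
d(A,C) = 6 ≤ 6 + 7 = 13. Triangle inequality is satisfied.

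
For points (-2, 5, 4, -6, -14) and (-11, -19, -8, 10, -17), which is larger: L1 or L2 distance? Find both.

L1 = |-2 - (-11)| + |5 - (-19)| + |4 - (-8)| + |-6 - 10| + |-14 - (-17)| = 9 + 24 + 12 + 16 + 3 = 64
L2 = √(9² + 24² + 12² + 16² + 3²) = √1066 ≈ 32.6497
L1 ≥ L2 always (equality iff movement is along one axis); L1 > L2 here.
Ratio L1/L2 = 64/√1066 ≈ 1.9602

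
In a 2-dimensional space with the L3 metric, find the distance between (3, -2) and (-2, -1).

(Σ|x_i - y_i|^3)^(1/3) = (|3 - (-2)|^3 + |-2 - (-1)|^3)^(1/3)
= (5^3 + 1^3)^(1/3) = (125 + 1)^(1/3) = (126)^(1/3) ≈ 5.0133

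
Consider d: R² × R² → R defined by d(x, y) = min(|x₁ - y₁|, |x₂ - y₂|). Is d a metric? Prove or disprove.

No. d fails identity of indiscernibles: take x = (1, 0) and y = (1, 7). Then d(x,y) = min(|1 - 1|, |0 - 7|) = min(0, 7) = 0, yet x ≠ y.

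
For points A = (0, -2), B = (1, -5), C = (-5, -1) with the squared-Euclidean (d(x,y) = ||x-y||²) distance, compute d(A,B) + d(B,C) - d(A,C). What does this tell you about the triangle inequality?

d(A,B) = 1² + 3² = 10, d(B,C) = 6² + 4² = 52, d(A,C) = 5² + 1² = 26.
d(A,B) + d(B,C) - d(A,C) = 10 + 52 - 26 = 62 - 26 = 36. This is ≥ 0, so the triangle inequality holds for these points.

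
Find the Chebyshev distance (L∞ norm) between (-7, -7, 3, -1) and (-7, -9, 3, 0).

max(|x_i - y_i|) = max(|-7 - (-7)|, |-7 - (-9)|, |3 - 3|, |-1 - 0|) = max(0, 2, 0, 1) = 2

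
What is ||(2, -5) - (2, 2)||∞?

max(|x_i - y_i|) = max(|2 - 2|, |-5 - 2|) = max(0, 7) = 7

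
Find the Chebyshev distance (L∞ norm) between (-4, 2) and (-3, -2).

max(|x_i - y_i|) = max(|-4 - (-3)|, |2 - (-2)|) = max(1, 4) = 4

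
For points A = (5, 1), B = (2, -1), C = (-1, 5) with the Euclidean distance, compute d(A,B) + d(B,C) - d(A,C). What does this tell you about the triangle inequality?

d(A,B) = √(3² + 2²) = √13 ≈ 3.6056, d(B,C) = √(3² + 6²) = √45 ≈ 6.7082, d(A,C) = √(6² + 4²) = √52 ≈ 7.2111.
d(A,B) + d(B,C) - d(A,C) = 3.6056 + 6.7082 - 7.2111 = 10.3138 - 7.2111 = 3.1027 (to 4 decimal places). This is ≥ 0, so the triangle inequality holds for these points.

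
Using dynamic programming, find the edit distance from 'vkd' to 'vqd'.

Let D[i][j] be the edit distance between the first i characters of 'vkd' and the first j characters of 'vqd', with D[i][0] = i, D[0][j] = j, and D[i][j] = D[i-1][j-1] if the characters match, else 1 + min(D[i-1][j], D[i][j-1], D[i-1][j-1]). Filling the table (rows: prefixes of 'vkd', columns: prefixes of 'vqd'):
     ε  v  q  d
  ε  0  1  2  3
  v  1  0  1  2
  k  2  1  1  2
  d  3  2  2  1
The bottom-right entry gives D[3][3] = 1, so no sequence of fewer than 1 edit works. Backtracking through the table gives one optimal edit sequence (1 edit):
  vkd → vqd (sub k→q @2)
Edit distance = 1.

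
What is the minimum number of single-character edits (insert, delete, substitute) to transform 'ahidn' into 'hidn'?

Let D[i][j] be the edit distance between the first i characters of 'ahidn' and the first j characters of 'hidn', with D[i][0] = i, D[0][j] = j, and D[i][j] = D[i-1][j-1] if the characters match, else 1 + min(D[i-1][j], D[i][j-1], D[i-1][j-1]). Filling the table (rows: prefixes of 'ahidn', columns: prefixes of 'hidn'):
     ε  h  i  d  n
  ε  0  1  2  3  4
  a  1  1  2  3  4
  h  2  1  2  3  4
  i  3  2  1  2  3
  d  4  3  2  1  2
  n  5  4  3  2  1
The bottom-right entry gives D[5][4] = 1, so no sequence of fewer than 1 edit works. Backtracking through the table gives one optimal edit sequence (1 edit):
  ahidn → hidn (del a @1)
Edit distance = 1.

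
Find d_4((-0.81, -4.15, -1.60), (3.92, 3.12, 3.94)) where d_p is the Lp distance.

(Σ|x_i - y_i|^4)^(1/4) = (|-0.81 - 3.92|^4 + |-4.15 - 3.12|^4 + |-1.6 - 3.94|^4)^(1/4)
= (4.73^4 + 7.27^4 + 5.54^4)^(1/4) ≈ (500.5467 + 2793.429 + 941.9743)^(1/4) = (4235.95)^(1/4) ≈ 8.0675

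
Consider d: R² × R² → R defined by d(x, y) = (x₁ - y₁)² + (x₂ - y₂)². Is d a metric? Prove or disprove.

No. The squared Euclidean distance fails the triangle inequality. Counterexample: x = (0, 0), y = (3, 5), z = (6, 10). d(x,z) = 6² + 10² = 136, but d(x,y) + d(y,z) = (3² + 5²) + (3² + 5²) = 34 + 34 = 68. Since 136 > 68, the triangle inequality is violated. (Note: √d, the ordinary Euclidean distance, IS a metric.)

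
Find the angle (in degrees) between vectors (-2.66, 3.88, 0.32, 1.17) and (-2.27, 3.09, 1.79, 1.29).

With u = (-2.66, 3.88, 0.32, 1.17), v = (-2.27, 3.09, 1.79, 1.29):
u·v = (-2.66)·(-2.27) + 3.88·3.09 + 0.32·1.79 + 1.17·1.29 = 6.0382 + 11.9892 + 0.5728 + 1.5093 = 20.1095.
|u| = √((-2.66)² + 3.88² + 0.32² + 1.17²) = √(7.0756 + 15.0544 + 0.1024 + 1.3689) = √23.6013, |v| = √((-2.27)² + 3.09² + 1.79² + 1.29²) = √(5.1529 + 9.5481 + 3.2041 + 1.6641) = √19.5692.
cos θ = (u·v)/(|u||v|) = 20.1095/(√23.6013·√19.5692) ≈ 0.935722
θ = arccos(0.935722) ≈ 20.65°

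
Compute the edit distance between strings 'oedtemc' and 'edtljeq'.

Let D[i][j] be the edit distance between the first i characters of 'oedtemc' and the first j characters of 'edtljeq', with D[i][0] = i, D[0][j] = j, and D[i][j] = D[i-1][j-1] if the characters match, else 1 + min(D[i-1][j], D[i][j-1], D[i-1][j-1]). Filling the table (rows: prefixes of 'oedtemc', columns: prefixes of 'edtljeq'):
     ε  e  d  t  l  j  e  q
  ε  0  1  2  3  4  5  6  7
  o  1  1  2  3  4  5  6  7
  e  2  1  2  3  4  5  5  6
  d  3  2  1  2  3  4  5  6
  t  4  3  2  1  2  3  4  5
  e  5  4  3  2  2  3  3  4
  m  6  5  4  3  3  3  4  4
  c  7  6  5  4  4  4  4  5
The bottom-right entry gives D[7][7] = 5, so no sequence of fewer than 5 edits works. Backtracking through the table gives one optimal edit sequence (5 edits):
  oedtemc → edtemc (del o @1)
  edtemc → edtlemc (ins l @4)
  edtlemc → edtljmc (sub e→j @5)
  edtljmc → edtljec (sub m→e @6)
  edtljec → edtljeq (sub c→q @7)
Edit distance = 5.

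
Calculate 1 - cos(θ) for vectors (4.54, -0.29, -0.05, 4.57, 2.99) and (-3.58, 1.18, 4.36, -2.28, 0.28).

With u = (4.54, -0.29, -0.05, 4.57, 2.99), v = (-3.58, 1.18, 4.36, -2.28, 0.28):
u·v = 4.54·(-3.58) + (-0.29)·1.18 + (-0.05)·4.36 + 4.57·(-2.28) + 2.99·0.28 = (-16.2532) + (-0.3422) + (-0.218) + (-10.4196) + 0.8372 = -26.3958.
|u| = √(4.54² + (-0.29)² + (-0.05)² + 4.57² + 2.99²) = √(20.6116 + 0.0841 + 0.0025 + 20.8849 + 8.9401) = √50.5232, |v| = √((-3.58)² + 1.18² + 4.36² + (-2.28)² + 0.28²) = √(12.8164 + 1.3924 + 19.0096 + 5.1984 + 0.0784) = √38.4952.
cos θ = (u·v)/(|u||v|) = -26.3958/(√50.5232·√38.4952) ≈ -0.5985
Cosine distance = 1 - cos θ ≈ 1 - (-0.5985) = 1.5985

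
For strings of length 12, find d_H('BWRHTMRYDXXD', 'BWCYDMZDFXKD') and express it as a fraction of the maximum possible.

Differing positions: 3, 4, 5, 7, 8, 9, 11. Hamming distance = 7. The maximum possible Hamming distance for length-12 strings is 12, so d_H/12 = 7/12 ≈ 0.5833.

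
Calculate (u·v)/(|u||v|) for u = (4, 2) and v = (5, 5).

With u = (4, 2), v = (5, 5):
u·v = 4·5 + 2·5 = 20 + 10 = 30.
|u| = √(4² + 2²) = √20, |v| = √(5² + 5²) = √50, so |u||v| = √(20·50) = √1000.
cos θ = (u·v)/(|u||v|) = 30/√1000 ≈ 0.9487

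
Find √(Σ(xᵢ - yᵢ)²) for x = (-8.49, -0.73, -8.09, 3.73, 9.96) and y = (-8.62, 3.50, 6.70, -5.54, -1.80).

√(Σ(x_i - y_i)²) = √((-8.49 - (-8.62))² + (-0.73 - 3.5)² + (-8.09 - 6.7)² + (3.73 - (-5.54))² + (9.96 - (-1.8))²)
= √(0.13² + (-4.23)² + (-14.79)² + 9.27² + 11.76²) = √(0.0169 + 17.8929 + 218.7441 + 85.9329 + 138.2976) = √460.8844 ≈ 21.4682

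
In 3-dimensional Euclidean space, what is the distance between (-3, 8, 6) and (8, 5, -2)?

√(Σ(x_i - y_i)²) = √((-3 - 8)² + (8 - 5)² + (6 - (-2))²)
= √((-11)² + 3² + 8²) = √(121 + 9 + 64) = √194 ≈ 13.9284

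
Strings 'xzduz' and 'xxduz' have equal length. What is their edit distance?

Let D[i][j] be the edit distance between the first i characters of 'xzduz' and the first j characters of 'xxduz', with D[i][0] = i, D[0][j] = j, and D[i][j] = D[i-1][j-1] if the characters match, else 1 + min(D[i-1][j], D[i][j-1], D[i-1][j-1]). Filling the table (rows: prefixes of 'xzduz', columns: prefixes of 'xxduz'):
     ε  x  x  d  u  z
  ε  0  1  2  3  4  5
  x  1  0  1  2  3  4
  z  2  1  1  2  3  3
  d  3  2  2  1  2  3
  u  4  3  3  2  1  2
  z  5  4  4  3  2  1
The bottom-right entry gives D[5][5] = 1, so no sequence of fewer than 1 edit works. Backtracking through the table gives one optimal edit sequence (1 edit):
  xzduz → xxduz (sub z→x @2)
Edit distance = 1.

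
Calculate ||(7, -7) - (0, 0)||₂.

√(Σ(x_i - y_i)²) = √((7 - 0)² + (-7 - 0)²)
= √(7² + (-7)²) = √(49 + 49) = √98 ≈ 9.8995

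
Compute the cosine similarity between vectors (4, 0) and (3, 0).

With u = (4, 0), v = (3, 0):
u·v = 4·3 + 0·0 = 12 + 0 = 12.
|u| = √(4² + 0²) = √16, |v| = √(3² + 0²) = √9, so |u||v| = √(16·9) = √144 = 12.
cos θ = (u·v)/(|u||v|) = 12/12 = 1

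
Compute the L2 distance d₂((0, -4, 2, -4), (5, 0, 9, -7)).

√(Σ(x_i - y_i)²) = √((0 - 5)² + (-4 - 0)² + (2 - 9)² + (-4 - (-7))²)
= √((-5)² + (-4)² + (-7)² + 3²) = √(25 + 16 + 49 + 9) = √99 ≈ 9.9499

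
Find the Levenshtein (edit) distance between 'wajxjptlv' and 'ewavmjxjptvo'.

Let D[i][j] be the edit distance between the first i characters of 'wajxjptlv' and the first j characters of 'ewavmjxjptvo', with D[i][0] = i, D[0][j] = j, and D[i][j] = D[i-1][j-1] if the characters match, else 1 + min(D[i-1][j], D[i][j-1], D[i-1][j-1]). Filling the table (rows: prefixes of 'wajxjptlv', columns: prefixes of 'ewavmjxjptvo'):
     ε  e  w  a  v  m  j  x  j  p  t  v  o
  ε  0  1  2  3  4  5  6  7  8  9 10 11 12
  w  1  1  1  2  3  4  5  6  7  8  9 10 11
  a  2  2  2  1  2  3  4  5  6  7  8  9 10
  j  3  3  3  2  2  3  3  4  5  6  7  8  9
  x  4  4  4  3  3  3  4  3  4  5  6  7  8
  j  5  5  5  4  4  4  3  4  3  4  5  6  7
  p  6  6  6  5  5  5  4  4  4  3  4  5  6
  t  7  7  7  6  6  6  5  5  5  4  3  4  5
  l  8  8  8  7  7  7  6  6  6  5  4  4  5
  v  9  9  9  8  7  8  7  7  7  6  5  4  5
The bottom-right entry gives D[9][12] = 5, so no sequence of fewer than 5 edits works. Backtracking through the table gives one optimal edit sequence (5 edits):
  wajxjptlv → ewajxjptlv (ins e @1)
  ewajxjptlv → ewavjxjptlv (ins v @4)
  ewavjxjptlv → ewavmjxjptlv (ins m @5)
  ewavmjxjptlv → ewavmjxjptvv (sub l→v @11)
  ewavmjxjptvv → ewavmjxjptvo (sub v→o @12)
Edit distance = 5.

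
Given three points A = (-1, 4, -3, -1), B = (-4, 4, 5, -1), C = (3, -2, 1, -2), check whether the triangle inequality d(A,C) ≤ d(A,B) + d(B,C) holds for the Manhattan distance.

d(A,B) = 3 + 0 + 8 + 0 = 11, d(B,C) = 7 + 6 + 4 + 1 = 18, d(A,C) = 4 + 6 + 4 + 1 = 15.
d(A,C) = 15 ≤ 11 + 18 = 29. Triangle inequality is satisfied.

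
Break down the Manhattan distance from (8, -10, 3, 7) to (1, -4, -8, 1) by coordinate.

Σ|x_i - y_i| = |8 - 1| + |-10 - (-4)| + |3 - (-8)| + |7 - 1| = 7 + 6 + 11 + 6 = 30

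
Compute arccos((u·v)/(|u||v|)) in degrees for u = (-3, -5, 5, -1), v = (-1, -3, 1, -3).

With u = (-3, -5, 5, -1), v = (-1, -3, 1, -3):
u·v = (-3)·(-1) + (-5)·(-3) + 5·1 + (-1)·(-3) = 3 + 15 + 5 + 3 = 26.
|u| = √((-3)² + (-5)² + 5² + (-1)²) = √60, |v| = √((-1)² + (-3)² + 1² + (-3)²) = √20, so |u||v| = √(60·20) = √1200.
cos θ = (u·v)/(|u||v|) = 26/√1200 ≈ 0.750555
θ = arccos(0.750555) ≈ 41.36°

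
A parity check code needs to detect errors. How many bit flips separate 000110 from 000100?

Differing positions: 5. Hamming distance = 1.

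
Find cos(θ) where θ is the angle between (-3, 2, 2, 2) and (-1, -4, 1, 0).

With u = (-3, 2, 2, 2), v = (-1, -4, 1, 0):
u·v = (-3)·(-1) + 2·(-4) + 2·1 + 2·0 = 3 + (-8) + 2 + 0 = -3.
|u| = √((-3)² + 2² + 2² + 2²) = √21, |v| = √((-1)² + (-4)² + 1² + 0²) = √18, so |u||v| = √(21·18) = √378.
cos θ = (u·v)/(|u||v|) = -3/√378 ≈ -0.1543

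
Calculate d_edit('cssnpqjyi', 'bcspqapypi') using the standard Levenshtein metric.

Let D[i][j] be the edit distance between the first i characters of 'cssnpqjyi' and the first j characters of 'bcspqapypi', with D[i][0] = i, D[0][j] = j, and D[i][j] = D[i-1][j-1] if the characters match, else 1 + min(D[i-1][j], D[i][j-1], D[i-1][j-1]). Filling the table (rows: prefixes of 'cssnpqjyi', columns: prefixes of 'bcspqapypi'):
     ε  b  c  s  p  q  a  p  y  p  i
  ε  0  1  2  3  4  5  6  7  8  9 10
  c  1  1  1  2  3  4  5  6  7  8  9
  s  2  2  2  1  2  3  4  5  6  7  8
  s  3  3  3  2  2  3  4  5  6  7  8
  n  4  4  4  3  3  3  4  5  6  7  8
  p  5  5  5  4  3  4  4  4  5  6  7
  q  6  6  6  5  4  3  4  5  5  6  7
  j  7  7  7  6  5  4  4  5  6  6  7
  y  8  8  8  7  6  5  5  5  5  6  7
  i  9  9  9  8  7  6  6  6  6  6  6
The bottom-right entry gives D[9][10] = 6, so no sequence of fewer than 6 edits works. Backtracking through the table gives one optimal edit sequence (6 edits):
  cssnpqjyi → bssnpqjyi (sub c→b @1)
  bssnpqjyi → bcsnpqjyi (sub s→c @2)
  bcsnpqjyi → bcspqjyi (del n @4)
  bcspqjyi → bcspqajyi (ins a @6)
  bcspqajyi → bcspqapyi (sub j→p @7)
  bcspqapyi → bcspqapypi (ins p @9)
Edit distance = 6.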